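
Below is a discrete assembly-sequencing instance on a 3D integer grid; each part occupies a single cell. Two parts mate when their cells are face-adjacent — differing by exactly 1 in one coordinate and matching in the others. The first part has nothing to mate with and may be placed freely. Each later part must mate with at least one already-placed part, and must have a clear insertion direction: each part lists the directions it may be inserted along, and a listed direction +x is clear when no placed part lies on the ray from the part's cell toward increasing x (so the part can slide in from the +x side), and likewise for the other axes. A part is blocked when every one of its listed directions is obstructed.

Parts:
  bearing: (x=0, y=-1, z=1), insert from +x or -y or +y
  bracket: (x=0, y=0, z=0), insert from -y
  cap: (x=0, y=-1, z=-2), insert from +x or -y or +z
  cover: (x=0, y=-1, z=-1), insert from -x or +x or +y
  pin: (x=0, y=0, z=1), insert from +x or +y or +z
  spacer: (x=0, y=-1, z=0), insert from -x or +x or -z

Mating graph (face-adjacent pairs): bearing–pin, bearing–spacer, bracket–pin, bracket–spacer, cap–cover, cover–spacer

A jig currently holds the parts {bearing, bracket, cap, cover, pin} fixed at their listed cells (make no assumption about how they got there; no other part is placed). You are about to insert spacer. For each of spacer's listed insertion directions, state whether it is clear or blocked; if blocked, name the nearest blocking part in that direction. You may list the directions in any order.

-x: ray from spacer(0, -1, 0) has no placed part ⇒ clear
+x: ray from spacer(0, -1, 0) has no placed part ⇒ clear
-z: nearest on ray is cover@(0, -1, -1) ⇒ blocked

+x: clear; -x: clear; -z: blocked by cover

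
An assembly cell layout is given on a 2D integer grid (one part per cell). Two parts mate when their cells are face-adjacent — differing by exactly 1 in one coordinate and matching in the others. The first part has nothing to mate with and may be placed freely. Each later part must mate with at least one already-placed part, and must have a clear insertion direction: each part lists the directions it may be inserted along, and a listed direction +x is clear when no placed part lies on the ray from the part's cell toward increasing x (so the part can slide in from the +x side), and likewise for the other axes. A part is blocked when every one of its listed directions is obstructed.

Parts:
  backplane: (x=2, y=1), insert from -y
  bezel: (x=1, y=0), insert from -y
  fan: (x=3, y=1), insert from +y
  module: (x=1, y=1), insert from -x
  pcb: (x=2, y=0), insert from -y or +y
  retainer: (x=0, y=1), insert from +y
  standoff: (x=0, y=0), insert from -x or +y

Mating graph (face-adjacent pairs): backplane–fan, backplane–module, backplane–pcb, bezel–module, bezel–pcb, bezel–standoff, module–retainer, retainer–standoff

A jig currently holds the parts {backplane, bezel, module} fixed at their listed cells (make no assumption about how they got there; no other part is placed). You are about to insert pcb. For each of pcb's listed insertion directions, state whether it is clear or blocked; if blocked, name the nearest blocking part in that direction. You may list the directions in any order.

-y: ray from pcb(2, 0) has no placed part ⇒ clear
+y: nearest on ray is backplane@(2, 1) ⇒ blocked

+y: blocked by backplane; -y: clear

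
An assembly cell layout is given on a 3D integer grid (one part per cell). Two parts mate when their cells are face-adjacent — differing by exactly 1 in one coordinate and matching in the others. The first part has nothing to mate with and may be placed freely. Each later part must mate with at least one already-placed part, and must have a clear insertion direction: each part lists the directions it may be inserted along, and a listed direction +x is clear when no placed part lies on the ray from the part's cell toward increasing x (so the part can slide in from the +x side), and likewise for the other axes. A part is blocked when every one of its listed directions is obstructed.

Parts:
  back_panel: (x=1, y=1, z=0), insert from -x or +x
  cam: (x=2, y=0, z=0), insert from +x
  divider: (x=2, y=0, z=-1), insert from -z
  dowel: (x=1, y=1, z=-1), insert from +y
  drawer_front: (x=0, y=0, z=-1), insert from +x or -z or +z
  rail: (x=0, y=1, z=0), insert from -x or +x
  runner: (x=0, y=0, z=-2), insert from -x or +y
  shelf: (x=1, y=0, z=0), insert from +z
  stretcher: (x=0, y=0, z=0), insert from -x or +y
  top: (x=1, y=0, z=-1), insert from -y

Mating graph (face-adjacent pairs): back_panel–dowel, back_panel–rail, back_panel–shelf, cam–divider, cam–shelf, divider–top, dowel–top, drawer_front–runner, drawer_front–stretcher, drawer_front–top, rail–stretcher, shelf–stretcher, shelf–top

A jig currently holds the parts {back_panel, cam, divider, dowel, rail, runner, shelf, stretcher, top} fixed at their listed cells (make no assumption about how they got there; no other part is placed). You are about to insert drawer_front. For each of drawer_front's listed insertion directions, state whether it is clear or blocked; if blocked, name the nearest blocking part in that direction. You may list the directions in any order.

+x: blocked by top; +z: blocked by stretcher; -z: blocked by runner

+x: nearest on ray is top@(1, 0, -1) ⇒ blocked
-z: nearest on ray is runner@(0, 0, -2) ⇒ blocked
+z: nearest on ray is stretcher@(0, 0, 0) ⇒ blocked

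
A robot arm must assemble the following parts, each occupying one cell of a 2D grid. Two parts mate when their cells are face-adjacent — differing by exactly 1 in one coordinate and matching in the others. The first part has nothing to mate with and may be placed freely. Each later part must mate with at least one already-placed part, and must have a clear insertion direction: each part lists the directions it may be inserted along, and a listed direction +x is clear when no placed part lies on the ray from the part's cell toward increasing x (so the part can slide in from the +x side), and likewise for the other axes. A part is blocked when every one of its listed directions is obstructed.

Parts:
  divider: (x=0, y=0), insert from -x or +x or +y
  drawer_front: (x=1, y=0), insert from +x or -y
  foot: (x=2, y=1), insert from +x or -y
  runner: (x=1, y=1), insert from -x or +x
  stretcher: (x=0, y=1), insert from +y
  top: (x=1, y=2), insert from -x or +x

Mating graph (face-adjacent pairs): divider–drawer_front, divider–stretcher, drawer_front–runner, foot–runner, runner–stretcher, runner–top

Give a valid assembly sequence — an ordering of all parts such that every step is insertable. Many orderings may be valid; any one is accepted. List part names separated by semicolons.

1. runner@(1, 1) [-x clear] — {runner}
2. drawer_front@(1, 0) [+x clear] — {drawer_front, runner}
3. top@(1, 2) [-x clear] — {drawer_front, runner, top}
4. divider@(0, 0) [-x clear] — {divider, drawer_front, runner, top}
5. stretcher@(0, 1) [+y clear] — {divider, drawer_front, runner, stretcher, top}
6. foot@(2, 1) [+x clear] — {divider, drawer_front, foot, runner, stretcher, top}

runner; drawer_front; top; divider; stretcher; foot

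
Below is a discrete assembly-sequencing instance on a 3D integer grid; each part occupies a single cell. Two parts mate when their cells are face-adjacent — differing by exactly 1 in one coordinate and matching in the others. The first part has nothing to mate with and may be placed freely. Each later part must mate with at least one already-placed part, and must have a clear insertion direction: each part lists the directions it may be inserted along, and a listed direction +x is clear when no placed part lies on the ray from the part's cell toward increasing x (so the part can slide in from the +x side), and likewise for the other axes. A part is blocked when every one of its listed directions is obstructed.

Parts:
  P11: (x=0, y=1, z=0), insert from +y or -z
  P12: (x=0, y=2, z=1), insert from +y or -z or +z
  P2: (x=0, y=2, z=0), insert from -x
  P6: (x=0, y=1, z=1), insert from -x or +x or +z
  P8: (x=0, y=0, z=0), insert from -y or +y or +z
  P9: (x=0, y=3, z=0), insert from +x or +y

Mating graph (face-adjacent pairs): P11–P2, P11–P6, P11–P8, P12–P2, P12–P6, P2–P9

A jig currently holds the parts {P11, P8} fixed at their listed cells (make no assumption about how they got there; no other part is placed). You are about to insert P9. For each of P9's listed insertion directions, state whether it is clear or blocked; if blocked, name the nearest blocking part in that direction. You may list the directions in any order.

+x: clear; +y: clear

+x: ray from P9(0, 3, 0) has no placed part ⇒ clear
+y: ray from P9(0, 3, 0) has no placed part ⇒ clear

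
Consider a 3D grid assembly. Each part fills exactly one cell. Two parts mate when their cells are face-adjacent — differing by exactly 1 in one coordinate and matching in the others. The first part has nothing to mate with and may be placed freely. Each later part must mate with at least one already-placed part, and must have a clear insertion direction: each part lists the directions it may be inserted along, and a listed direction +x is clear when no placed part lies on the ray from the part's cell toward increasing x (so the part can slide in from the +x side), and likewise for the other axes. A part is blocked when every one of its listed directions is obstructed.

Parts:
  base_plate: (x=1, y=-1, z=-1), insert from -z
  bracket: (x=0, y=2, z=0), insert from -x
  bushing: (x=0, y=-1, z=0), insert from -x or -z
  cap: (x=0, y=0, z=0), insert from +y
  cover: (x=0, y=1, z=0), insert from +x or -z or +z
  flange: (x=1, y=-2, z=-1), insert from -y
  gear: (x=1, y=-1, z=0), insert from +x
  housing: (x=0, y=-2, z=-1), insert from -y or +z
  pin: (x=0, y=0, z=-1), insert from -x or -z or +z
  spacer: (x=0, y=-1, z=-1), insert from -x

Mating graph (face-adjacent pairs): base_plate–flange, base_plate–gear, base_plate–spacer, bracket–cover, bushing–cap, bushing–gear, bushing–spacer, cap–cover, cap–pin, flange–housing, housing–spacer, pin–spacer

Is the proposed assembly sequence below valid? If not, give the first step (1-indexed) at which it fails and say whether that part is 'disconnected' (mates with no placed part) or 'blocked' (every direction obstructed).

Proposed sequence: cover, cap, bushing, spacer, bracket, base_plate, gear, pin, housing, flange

Invalid at step 2 (blocked)

1. cover@(0, 1, 0) [+x clear] — {cover}
2. cap@(0, 0, 0) — +y all obstructed ⇒ blocked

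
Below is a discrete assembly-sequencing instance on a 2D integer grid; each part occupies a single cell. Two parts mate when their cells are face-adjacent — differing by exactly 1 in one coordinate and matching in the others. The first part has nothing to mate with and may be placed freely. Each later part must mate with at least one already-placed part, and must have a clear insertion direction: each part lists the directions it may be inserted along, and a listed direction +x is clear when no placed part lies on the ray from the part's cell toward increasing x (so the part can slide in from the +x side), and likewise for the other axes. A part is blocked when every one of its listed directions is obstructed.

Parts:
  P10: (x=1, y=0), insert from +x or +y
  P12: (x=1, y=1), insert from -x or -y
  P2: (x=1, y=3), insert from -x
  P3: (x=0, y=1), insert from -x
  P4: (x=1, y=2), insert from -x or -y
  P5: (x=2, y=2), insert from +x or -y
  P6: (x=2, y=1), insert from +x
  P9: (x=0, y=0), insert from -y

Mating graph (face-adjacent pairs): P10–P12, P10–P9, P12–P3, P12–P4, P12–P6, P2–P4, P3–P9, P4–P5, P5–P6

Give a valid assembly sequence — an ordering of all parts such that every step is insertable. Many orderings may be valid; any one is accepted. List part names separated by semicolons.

P10; P9; P12; P4; P6; P5; P2; P3

1. P10@(1, 0) [+x clear] — {P10}
2. P9@(0, 0) [-y clear] — {P10, P9}
3. P12@(1, 1) [-x clear] — {P10, P12, P9}
4. P4@(1, 2) [-x clear] — {P10, P12, P4, P9}
5. P6@(2, 1) [+x clear] — {P10, P12, P4, P6, P9}
6. P5@(2, 2) [+x clear] — {P10, P12, P4, P5, P6, P9}
7. P2@(1, 3) [-x clear] — {P10, P12, P2, P4, P5, P6, P9}
8. P3@(0, 1) [-x clear] — {P10, P12, P2, P3, P4, P5, P6, P9}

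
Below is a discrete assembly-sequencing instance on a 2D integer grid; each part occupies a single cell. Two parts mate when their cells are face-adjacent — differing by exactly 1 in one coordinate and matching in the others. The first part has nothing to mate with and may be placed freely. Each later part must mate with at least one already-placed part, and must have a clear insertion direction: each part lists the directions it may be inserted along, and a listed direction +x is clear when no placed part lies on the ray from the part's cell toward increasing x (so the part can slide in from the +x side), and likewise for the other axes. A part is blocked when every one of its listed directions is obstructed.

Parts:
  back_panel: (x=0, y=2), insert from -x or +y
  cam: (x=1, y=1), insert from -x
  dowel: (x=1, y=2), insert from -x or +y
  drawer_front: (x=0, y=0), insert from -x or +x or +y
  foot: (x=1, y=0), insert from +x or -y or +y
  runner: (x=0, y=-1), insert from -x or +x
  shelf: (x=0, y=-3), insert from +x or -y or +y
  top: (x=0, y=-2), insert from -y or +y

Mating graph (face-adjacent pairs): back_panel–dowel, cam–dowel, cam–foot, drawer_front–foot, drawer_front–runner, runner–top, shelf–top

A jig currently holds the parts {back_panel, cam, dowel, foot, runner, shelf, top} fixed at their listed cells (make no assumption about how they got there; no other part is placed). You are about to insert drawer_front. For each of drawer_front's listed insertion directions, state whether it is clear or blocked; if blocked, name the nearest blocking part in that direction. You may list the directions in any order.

+x: blocked by foot; +y: blocked by back_panel; -x: clear

-x: ray from drawer_front(0, 0) has no placed part ⇒ clear
+x: nearest on ray is foot@(1, 0) ⇒ blocked
+y: nearest on ray is back_panel@(0, 2) ⇒ blocked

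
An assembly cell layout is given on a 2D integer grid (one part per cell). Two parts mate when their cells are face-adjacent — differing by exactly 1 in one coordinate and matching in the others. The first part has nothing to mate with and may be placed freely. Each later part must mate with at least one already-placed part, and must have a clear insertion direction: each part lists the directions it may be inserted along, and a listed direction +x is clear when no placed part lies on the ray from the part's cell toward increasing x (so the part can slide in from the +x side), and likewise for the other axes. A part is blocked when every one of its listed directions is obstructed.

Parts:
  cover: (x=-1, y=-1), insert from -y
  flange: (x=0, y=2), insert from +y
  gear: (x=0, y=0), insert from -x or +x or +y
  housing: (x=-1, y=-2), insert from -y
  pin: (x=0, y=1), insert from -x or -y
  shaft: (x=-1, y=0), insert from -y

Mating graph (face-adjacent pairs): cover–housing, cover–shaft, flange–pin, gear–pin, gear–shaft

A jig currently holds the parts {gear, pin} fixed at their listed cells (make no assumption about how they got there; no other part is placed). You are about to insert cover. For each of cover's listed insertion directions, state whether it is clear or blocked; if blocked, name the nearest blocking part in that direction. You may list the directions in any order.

-y: clear

-y: ray from cover(-1, -1) has no placed part ⇒ clear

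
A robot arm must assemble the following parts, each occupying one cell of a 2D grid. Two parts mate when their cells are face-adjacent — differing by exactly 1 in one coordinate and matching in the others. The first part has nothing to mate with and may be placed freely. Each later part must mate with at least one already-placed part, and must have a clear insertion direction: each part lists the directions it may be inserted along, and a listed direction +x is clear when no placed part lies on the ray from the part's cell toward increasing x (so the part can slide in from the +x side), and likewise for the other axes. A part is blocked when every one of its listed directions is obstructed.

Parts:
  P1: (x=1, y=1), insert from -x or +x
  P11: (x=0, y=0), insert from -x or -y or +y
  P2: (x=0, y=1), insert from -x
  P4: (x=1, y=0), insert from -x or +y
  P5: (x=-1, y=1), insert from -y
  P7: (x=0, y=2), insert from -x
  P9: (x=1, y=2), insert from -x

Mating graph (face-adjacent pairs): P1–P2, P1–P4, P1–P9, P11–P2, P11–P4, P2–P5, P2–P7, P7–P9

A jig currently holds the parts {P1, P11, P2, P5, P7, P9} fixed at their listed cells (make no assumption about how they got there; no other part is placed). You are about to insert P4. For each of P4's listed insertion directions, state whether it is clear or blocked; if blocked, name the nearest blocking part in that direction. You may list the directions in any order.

-x: nearest on ray is P11@(0, 0) ⇒ blocked
+y: nearest on ray is P1@(1, 1) ⇒ blocked

+y: blocked by P1; -x: blocked by P11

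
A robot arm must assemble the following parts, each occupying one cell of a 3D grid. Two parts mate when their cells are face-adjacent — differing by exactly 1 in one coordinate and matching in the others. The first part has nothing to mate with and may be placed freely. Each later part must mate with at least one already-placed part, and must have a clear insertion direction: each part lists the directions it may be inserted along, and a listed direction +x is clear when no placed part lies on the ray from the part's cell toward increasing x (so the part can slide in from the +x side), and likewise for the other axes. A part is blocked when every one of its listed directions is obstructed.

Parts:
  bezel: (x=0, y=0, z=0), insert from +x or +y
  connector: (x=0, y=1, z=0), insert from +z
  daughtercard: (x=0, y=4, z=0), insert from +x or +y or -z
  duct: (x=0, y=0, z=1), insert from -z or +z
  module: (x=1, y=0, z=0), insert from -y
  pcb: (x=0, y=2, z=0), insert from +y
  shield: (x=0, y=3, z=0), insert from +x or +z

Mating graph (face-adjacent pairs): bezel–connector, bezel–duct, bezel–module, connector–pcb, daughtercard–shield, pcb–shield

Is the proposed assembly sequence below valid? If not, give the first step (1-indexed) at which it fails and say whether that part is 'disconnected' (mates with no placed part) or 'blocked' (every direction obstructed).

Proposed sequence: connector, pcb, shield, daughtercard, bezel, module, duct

Valid

1. connector@(0, 1, 0) [+z clear] — {connector}
2. pcb@(0, 2, 0) [+y clear] — {connector, pcb}
3. shield@(0, 3, 0) [+x clear] — {connector, pcb, shield}
4. daughtercard@(0, 4, 0) [+x clear] — {connector, daughtercard, pcb, shield}
5. bezel@(0, 0, 0) [+x clear] — {bezel, connector, daughtercard, pcb, shield}
6. module@(1, 0, 0) [-y clear] — {bezel, connector, daughtercard, module, pcb, shield}
7. duct@(0, 0, 1) [+z clear] — {bezel, connector, daughtercard, duct, module, pcb, shield}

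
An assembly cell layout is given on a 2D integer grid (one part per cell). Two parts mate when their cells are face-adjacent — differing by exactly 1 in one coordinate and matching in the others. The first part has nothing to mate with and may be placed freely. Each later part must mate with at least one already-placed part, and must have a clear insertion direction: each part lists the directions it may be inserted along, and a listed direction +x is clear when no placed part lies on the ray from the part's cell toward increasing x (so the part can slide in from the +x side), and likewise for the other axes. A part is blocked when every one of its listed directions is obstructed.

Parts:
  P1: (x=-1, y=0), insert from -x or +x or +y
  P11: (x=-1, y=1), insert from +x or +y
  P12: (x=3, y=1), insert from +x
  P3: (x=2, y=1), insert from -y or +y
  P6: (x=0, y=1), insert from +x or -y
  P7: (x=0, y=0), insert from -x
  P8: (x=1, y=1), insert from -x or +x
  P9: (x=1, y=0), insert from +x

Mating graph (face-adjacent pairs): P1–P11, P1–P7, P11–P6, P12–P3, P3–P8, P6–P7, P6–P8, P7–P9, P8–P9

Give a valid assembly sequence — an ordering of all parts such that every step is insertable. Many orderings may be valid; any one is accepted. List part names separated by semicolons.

P12; P3; P8; P6; P11; P7; P9; P1

1. P12@(3, 1) [+x clear] — {P12}
2. P3@(2, 1) [-y clear] — {P12, P3}
3. P8@(1, 1) [-x clear] — {P12, P3, P8}
4. P6@(0, 1) [-y clear] — {P12, P3, P6, P8}
5. P11@(-1, 1) [+y clear] — {P11, P12, P3, P6, P8}
6. P7@(0, 0) [-x clear] — {P11, P12, P3, P6, P7, P8}
7. P9@(1, 0) [+x clear] — {P11, P12, P3, P6, P7, P8, P9}
8. P1@(-1, 0) [-x clear] — {P1, P11, P12, P3, P6, P7, P8, P9}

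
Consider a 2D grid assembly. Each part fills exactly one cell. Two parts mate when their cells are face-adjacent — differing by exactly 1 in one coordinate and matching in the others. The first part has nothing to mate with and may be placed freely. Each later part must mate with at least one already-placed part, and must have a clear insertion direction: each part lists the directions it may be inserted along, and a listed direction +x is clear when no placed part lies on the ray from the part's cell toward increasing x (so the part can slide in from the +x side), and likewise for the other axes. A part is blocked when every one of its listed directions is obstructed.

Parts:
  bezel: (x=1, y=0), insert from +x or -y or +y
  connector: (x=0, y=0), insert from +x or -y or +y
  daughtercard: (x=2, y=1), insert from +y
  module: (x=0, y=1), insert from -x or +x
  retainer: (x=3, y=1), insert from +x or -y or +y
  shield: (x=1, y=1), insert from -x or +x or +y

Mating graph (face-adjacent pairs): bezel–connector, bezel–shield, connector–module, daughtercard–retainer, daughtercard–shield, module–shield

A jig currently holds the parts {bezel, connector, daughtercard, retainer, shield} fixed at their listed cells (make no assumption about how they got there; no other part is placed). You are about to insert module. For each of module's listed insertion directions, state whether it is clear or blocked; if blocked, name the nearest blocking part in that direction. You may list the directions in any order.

-x: ray from module(0, 1) has no placed part ⇒ clear
+x: nearest on ray is shield@(1, 1) ⇒ blocked

+x: blocked by shield; -x: clear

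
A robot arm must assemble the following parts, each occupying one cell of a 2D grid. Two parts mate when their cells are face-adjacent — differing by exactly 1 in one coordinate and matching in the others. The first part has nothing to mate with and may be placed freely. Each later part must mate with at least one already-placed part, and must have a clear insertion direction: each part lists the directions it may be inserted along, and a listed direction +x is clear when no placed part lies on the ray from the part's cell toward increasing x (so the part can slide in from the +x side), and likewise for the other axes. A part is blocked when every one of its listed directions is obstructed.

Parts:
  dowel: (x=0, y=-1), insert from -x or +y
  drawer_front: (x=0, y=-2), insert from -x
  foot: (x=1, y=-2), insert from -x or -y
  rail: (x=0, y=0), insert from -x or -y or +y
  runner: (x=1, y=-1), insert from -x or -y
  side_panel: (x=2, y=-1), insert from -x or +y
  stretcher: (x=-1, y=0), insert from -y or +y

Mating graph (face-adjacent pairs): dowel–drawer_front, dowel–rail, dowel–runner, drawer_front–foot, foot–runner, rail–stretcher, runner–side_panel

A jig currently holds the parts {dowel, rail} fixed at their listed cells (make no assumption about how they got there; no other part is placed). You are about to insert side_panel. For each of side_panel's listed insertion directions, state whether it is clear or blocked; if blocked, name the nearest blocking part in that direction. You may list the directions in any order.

-x: nearest on ray is dowel@(0, -1) ⇒ blocked
+y: ray from side_panel(2, -1) has no placed part ⇒ clear

+y: clear; -x: blocked by dowel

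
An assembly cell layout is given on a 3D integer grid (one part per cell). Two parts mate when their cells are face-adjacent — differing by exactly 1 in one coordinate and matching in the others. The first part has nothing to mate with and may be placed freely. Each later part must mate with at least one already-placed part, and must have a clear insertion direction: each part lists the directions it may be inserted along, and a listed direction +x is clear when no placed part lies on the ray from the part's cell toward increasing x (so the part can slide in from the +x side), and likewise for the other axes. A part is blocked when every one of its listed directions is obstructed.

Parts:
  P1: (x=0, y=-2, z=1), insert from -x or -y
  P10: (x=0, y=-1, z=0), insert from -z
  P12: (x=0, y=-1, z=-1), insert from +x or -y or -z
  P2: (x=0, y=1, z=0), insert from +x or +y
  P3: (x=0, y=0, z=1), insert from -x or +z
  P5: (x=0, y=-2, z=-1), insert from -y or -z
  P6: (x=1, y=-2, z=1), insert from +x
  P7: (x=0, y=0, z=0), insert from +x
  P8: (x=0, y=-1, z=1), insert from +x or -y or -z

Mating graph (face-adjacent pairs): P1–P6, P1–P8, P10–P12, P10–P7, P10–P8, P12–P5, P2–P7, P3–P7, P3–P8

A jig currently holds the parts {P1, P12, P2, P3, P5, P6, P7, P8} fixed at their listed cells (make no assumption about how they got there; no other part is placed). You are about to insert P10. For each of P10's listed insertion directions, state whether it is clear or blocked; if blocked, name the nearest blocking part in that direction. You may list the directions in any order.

-z: blocked by P12

-z: nearest on ray is P12@(0, -1, -1) ⇒ blocked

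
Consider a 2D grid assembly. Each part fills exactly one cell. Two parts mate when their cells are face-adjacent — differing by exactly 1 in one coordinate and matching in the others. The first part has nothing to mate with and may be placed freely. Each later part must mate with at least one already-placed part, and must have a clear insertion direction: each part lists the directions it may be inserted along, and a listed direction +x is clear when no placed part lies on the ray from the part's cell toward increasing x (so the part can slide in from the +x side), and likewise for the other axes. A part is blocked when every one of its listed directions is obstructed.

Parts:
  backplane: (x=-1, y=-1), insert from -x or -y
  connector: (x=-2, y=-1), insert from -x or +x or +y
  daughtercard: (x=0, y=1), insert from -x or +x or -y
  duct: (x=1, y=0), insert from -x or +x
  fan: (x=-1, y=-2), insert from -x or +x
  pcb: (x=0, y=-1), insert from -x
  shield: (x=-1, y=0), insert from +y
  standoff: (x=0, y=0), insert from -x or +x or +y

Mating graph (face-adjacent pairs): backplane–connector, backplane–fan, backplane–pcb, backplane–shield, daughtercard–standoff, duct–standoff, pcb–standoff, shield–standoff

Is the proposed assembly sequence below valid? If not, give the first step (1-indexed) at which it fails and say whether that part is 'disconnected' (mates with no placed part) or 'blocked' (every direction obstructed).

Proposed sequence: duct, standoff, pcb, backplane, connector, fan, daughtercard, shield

1. duct@(1, 0) [-x clear] — {duct}
2. standoff@(0, 0) [-x clear] — {duct, standoff}
3. pcb@(0, -1) [-x clear] — {duct, pcb, standoff}
4. backplane@(-1, -1) [-x clear] — {backplane, duct, pcb, standoff}
5. connector@(-2, -1) [-x clear] — {backplane, connector, duct, pcb, standoff}
6. fan@(-1, -2) [-x clear] — {backplane, connector, duct, fan, pcb, standoff}
7. daughtercard@(0, 1) [-x clear] — {backplane, connector, daughtercard, duct, fan, pcb, standoff}
8. shield@(-1, 0) [+y clear] — {backplane, connector, daughtercard, duct, fan, pcb, shield, standoff}

Valid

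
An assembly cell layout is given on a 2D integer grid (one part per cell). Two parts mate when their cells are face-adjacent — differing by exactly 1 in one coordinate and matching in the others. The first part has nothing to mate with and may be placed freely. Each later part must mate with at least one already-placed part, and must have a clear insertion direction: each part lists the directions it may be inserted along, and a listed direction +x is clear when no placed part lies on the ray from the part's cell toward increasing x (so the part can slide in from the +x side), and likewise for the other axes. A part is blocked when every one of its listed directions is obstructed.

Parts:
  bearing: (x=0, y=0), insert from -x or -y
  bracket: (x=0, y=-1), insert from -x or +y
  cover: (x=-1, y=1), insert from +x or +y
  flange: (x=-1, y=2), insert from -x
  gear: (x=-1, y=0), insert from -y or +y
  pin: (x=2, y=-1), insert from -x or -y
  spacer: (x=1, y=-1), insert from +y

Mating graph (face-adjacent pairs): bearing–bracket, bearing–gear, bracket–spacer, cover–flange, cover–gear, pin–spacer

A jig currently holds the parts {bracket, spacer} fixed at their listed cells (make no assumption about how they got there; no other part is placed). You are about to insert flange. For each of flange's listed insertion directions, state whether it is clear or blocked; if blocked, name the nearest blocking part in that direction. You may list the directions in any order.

-x: ray from flange(-1, 2) has no placed part ⇒ clear

-x: clear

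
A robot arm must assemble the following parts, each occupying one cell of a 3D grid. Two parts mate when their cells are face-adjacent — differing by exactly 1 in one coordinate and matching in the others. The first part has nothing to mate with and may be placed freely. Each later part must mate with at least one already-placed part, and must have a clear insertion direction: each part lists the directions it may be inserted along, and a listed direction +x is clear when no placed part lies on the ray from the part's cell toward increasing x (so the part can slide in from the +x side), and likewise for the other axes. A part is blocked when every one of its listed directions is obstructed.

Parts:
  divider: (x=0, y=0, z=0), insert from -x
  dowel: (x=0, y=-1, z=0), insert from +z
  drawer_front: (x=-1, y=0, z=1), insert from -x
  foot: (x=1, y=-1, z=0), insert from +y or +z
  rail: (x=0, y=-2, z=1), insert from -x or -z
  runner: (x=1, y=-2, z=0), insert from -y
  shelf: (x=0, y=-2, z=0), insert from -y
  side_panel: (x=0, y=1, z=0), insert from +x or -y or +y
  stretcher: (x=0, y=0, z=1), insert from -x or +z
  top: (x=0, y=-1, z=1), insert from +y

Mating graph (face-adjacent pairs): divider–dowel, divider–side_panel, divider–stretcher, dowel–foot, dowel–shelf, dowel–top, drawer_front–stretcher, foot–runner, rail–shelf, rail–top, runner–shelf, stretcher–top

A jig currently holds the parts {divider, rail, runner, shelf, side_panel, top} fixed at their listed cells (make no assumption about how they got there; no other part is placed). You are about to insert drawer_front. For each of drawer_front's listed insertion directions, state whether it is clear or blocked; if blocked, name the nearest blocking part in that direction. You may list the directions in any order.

-x: ray from drawer_front(-1, 0, 1) has no placed part ⇒ clear

-x: clear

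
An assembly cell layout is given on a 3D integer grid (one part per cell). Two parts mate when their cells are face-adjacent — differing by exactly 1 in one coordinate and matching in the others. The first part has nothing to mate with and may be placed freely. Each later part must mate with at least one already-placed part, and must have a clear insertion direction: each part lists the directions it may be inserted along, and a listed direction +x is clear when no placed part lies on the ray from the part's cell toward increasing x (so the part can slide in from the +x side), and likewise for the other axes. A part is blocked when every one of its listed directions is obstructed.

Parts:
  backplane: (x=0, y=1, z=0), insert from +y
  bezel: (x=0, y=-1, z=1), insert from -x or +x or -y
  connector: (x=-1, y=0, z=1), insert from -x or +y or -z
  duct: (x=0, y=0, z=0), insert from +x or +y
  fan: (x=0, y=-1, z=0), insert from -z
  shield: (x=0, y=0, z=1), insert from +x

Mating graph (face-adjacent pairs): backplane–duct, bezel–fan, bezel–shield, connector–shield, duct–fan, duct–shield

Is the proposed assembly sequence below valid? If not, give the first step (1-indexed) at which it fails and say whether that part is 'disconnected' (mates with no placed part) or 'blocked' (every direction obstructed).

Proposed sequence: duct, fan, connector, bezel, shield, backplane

Invalid at step 3 (disconnected)

1. duct@(0, 0, 0) [+x clear] — {duct}
2. fan@(0, -1, 0) [-z clear] — {duct, fan}
3. connector@(-1, 0, 1) — no placed neighbour ⇒ disconnected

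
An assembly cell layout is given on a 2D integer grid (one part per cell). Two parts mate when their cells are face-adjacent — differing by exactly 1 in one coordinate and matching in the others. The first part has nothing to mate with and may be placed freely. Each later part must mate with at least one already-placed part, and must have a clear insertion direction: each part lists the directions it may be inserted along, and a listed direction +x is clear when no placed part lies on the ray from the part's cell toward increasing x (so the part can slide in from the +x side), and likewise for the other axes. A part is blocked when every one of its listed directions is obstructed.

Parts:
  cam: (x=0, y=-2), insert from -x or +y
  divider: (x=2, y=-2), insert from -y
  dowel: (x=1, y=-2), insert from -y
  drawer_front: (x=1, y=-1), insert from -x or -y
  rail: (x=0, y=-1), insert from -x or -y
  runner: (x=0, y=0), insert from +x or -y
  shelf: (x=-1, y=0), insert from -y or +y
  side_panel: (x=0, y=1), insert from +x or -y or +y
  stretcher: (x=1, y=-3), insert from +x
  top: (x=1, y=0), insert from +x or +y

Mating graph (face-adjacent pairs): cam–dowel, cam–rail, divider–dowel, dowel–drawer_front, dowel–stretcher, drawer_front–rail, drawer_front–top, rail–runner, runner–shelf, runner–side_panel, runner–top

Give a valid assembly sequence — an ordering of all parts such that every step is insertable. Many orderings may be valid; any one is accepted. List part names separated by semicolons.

1. top@(1, 0) [+x clear] — {top}
2. runner@(0, 0) [-y clear] — {runner, top}
3. shelf@(-1, 0) [-y clear] — {runner, shelf, top}
4. side_panel@(0, 1) [+x clear] — {runner, shelf, side_panel, top}
5. drawer_front@(1, -1) [-x clear] — {drawer_front, runner, shelf, side_panel, top}
6. dowel@(1, -2) [-y clear] — {dowel, drawer_front, runner, shelf, side_panel, top}
7. stretcher@(1, -3) [+x clear] — {dowel, drawer_front, runner, shelf, side_panel, stretcher, top}
8. cam@(0, -2) [-x clear] — {cam, dowel, drawer_front, runner, shelf, side_panel, stretcher, top}
9. divider@(2, -2) [-y clear] — {cam, divider, dowel, drawer_front, runner, shelf, side_panel, stretcher, top}
10. rail@(0, -1) [-x clear] — {cam, divider, dowel, drawer_front, rail, runner, shelf, side_panel, stretcher, top}

top; runner; shelf; side_panel; drawer_front; dowel; stretcher; cam; divider; rail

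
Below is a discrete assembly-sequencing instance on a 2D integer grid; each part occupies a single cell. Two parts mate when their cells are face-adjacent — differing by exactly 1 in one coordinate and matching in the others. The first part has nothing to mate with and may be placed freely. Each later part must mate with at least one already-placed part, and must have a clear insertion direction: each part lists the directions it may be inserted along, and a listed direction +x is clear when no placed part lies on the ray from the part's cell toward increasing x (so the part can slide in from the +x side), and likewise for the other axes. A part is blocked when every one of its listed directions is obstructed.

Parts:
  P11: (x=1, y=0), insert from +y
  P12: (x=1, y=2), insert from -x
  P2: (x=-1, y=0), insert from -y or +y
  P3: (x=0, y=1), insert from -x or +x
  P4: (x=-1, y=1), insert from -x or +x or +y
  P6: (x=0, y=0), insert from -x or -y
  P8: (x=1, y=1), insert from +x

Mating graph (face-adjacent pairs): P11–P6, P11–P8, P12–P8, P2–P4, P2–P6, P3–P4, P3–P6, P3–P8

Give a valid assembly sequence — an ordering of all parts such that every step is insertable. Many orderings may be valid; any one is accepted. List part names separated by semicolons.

1. P11@(1, 0) [+y clear] — {P11}
2. P8@(1, 1) [+x clear] — {P11, P8}
3. P12@(1, 2) [-x clear] — {P11, P12, P8}
4. P3@(0, 1) [-x clear] — {P11, P12, P3, P8}
5. P6@(0, 0) [-x clear] — {P11, P12, P3, P6, P8}
6. P2@(-1, 0) [-y clear] — {P11, P12, P2, P3, P6, P8}
7. P4@(-1, 1) [-x clear] — {P11, P12, P2, P3, P4, P6, P8}

P11; P8; P12; P3; P6; P2; P4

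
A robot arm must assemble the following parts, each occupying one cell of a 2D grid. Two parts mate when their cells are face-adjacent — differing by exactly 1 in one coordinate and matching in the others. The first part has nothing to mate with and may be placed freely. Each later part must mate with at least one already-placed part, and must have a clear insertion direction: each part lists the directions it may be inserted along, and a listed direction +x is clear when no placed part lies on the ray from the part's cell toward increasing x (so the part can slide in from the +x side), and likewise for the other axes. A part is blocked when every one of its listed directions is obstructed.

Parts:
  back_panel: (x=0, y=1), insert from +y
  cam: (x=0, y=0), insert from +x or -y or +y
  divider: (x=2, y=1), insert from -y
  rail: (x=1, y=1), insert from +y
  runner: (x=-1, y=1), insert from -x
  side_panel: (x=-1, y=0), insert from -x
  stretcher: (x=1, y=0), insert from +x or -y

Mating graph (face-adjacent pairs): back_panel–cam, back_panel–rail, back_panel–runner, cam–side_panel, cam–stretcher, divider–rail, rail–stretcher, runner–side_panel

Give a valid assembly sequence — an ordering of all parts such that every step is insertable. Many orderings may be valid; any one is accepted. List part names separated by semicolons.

1. stretcher@(1, 0) [+x clear] — {stretcher}
2. rail@(1, 1) [+y clear] — {rail, stretcher}
3. back_panel@(0, 1) [+y clear] — {back_panel, rail, stretcher}
4. divider@(2, 1) [-y clear] — {back_panel, divider, rail, stretcher}
5. runner@(-1, 1) [-x clear] — {back_panel, divider, rail, runner, stretcher}
6. side_panel@(-1, 0) [-x clear] — {back_panel, divider, rail, runner, side_panel, stretcher}
7. cam@(0, 0) [-y clear] — {back_panel, cam, divider, rail, runner, side_panel, stretcher}

stretcher; rail; back_panel; divider; runner; side_panel; cam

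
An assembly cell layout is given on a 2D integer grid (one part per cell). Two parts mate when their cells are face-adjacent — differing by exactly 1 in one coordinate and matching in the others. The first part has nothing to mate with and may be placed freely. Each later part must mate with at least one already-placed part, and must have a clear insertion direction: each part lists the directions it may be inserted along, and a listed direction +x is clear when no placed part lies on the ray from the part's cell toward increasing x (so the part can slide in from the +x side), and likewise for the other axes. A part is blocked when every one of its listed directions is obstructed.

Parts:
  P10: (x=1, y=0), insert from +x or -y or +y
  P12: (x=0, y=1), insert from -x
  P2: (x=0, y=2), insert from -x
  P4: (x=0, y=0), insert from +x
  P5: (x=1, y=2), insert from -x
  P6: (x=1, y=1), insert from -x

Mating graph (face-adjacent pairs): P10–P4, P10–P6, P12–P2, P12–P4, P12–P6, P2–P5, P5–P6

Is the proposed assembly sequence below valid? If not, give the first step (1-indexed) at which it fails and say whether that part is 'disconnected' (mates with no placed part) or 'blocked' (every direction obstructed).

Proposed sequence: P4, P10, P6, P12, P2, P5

Invalid at step 6 (blocked)

1. P4@(0, 0) [+x clear] — {P4}
2. P10@(1, 0) [+x clear] — {P10, P4}
3. P6@(1, 1) [-x clear] — {P10, P4, P6}
4. P12@(0, 1) [-x clear] — {P10, P12, P4, P6}
5. P2@(0, 2) [-x clear] — {P10, P12, P2, P4, P6}
6. P5@(1, 2) — -x all obstructed ⇒ blocked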